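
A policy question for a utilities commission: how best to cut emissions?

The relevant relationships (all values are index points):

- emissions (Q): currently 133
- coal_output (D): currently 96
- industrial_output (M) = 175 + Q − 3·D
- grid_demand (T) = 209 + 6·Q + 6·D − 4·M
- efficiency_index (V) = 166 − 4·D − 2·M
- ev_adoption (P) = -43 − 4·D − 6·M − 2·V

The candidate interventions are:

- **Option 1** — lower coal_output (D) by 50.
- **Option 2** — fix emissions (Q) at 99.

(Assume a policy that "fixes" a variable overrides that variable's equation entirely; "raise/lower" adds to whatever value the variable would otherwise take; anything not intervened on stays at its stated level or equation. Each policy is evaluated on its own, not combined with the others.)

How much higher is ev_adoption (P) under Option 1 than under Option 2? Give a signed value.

Option 1 (D − 50):
  Q = 133
  D = 96 − 50 = 46
  M = 175 + 133 − 3·46 = 170
  V = 166 − 4·46 − 2·170 = -358
  P = -43 − 4·46 − 6·170 − 2·(-358) = -531
Option 2 (Q := 99):
  Q = 99
  D = 96
  M = 175 + 99 − 3·96 = -14
  V = 166 − 4·96 − 2·(-14) = -190
  P = -43 − 4·96 − 6·(-14) − 2·(-190) = 37
P: -531 − 37 = -568

-568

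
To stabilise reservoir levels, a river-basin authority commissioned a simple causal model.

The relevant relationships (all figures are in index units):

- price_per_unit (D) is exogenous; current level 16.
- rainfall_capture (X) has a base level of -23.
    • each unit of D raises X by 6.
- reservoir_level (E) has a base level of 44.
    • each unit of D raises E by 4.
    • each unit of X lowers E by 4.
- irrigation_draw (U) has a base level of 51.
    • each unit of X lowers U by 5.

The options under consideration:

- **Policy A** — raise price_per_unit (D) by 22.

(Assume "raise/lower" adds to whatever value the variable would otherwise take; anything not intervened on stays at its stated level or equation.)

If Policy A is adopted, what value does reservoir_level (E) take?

-624

Policy A (D + 22):
  D = 16 + 22 = 38
  X = -23 + 6·38 = 205
  E = 44 + 4·38 − 4·205 = -624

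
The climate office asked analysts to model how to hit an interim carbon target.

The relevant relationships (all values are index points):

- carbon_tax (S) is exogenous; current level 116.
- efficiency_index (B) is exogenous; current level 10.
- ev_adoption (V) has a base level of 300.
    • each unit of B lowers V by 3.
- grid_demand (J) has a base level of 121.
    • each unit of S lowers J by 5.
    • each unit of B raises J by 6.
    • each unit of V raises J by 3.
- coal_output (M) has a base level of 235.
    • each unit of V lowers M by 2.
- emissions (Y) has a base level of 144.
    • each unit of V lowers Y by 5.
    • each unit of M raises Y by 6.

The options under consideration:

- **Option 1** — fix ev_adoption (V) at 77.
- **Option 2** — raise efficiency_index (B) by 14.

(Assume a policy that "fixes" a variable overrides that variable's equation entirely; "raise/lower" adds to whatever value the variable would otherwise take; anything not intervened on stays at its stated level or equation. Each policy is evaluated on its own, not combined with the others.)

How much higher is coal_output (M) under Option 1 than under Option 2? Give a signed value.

302

Option 1 (V := 77):
  B = 10
  V = 77
  M = 235 − 2·77 = 81
Option 2 (B + 14):
  B = 10 + 14 = 24
  V = 300 − 3·24 = 228
  M = 235 − 2·228 = -221
M: 81 − (-221) = 302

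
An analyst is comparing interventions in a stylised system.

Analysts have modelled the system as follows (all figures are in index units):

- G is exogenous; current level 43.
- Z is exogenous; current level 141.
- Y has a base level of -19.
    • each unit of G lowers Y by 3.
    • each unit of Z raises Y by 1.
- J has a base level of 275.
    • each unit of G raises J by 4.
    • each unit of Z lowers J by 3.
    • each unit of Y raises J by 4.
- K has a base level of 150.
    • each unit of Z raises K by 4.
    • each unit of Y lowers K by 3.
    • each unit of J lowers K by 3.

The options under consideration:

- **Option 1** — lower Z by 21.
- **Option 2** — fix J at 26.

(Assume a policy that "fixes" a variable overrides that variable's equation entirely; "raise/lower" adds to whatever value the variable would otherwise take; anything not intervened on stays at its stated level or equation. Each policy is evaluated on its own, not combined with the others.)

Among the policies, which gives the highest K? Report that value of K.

789

Option 1 (Z − 21):
  G = 43
  Z = 141 − 21 = 120
  Y = -19 − 3·43 + 120 = -28
  J = 275 + 4·43 − 3·120 + 4·(-28) = -25
  K = 150 + 4·120 − 3·(-28) − 3·(-25) = 789
Option 2 (J := 26):
  G = 43
  Z = 141
  Y = -19 − 3·43 + 141 = -7
  J = 26
  K = 150 + 4·141 − 3·(-7) − 3·26 = 657
Comparing — Option 1: K=789, Option 2: K=657. Highest is 789 (Option 1).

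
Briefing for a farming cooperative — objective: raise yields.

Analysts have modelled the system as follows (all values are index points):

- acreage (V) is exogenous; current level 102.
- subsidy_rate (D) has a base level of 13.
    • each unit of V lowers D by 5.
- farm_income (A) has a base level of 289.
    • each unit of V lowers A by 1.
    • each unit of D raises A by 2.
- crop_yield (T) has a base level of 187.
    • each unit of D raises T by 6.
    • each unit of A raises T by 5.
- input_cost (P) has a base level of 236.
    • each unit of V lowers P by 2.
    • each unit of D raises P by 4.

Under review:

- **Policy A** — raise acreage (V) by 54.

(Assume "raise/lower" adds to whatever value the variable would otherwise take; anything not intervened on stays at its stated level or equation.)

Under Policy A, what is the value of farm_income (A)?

-1401

Policy A (V + 54):
  V = 102 + 54 = 156
  D = 13 − 5·156 = -767
  A = 289 − 156 + 2·(-767) = -1401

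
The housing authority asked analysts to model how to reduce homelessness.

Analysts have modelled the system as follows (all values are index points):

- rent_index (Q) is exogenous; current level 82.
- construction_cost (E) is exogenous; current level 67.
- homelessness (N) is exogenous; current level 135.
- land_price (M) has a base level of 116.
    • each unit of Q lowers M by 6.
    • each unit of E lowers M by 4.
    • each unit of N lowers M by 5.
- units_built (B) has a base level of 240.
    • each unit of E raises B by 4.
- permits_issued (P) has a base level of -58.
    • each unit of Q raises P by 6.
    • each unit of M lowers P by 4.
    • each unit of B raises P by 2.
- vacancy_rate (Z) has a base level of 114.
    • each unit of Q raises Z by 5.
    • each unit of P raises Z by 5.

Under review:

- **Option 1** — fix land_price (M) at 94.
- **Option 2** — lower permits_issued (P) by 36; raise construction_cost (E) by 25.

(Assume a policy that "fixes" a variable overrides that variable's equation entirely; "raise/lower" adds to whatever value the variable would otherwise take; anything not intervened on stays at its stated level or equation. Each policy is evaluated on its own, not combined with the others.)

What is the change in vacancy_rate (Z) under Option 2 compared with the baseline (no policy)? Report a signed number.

2820

Baseline:
  Q = 82
  E = 67
  N = 135
  M = 116 − 6·82 − 4·67 − 5·135 = -1319
  B = 240 + 4·67 = 508
  P = -58 + 6·82 − 4·(-1319) + 2·508 = 6726
  Z = 114 + 5·82 + 5·6726 = 34154
Option 2 (P − 36, E + 25):
  Q = 82
  E = 67 + 25 = 92
  N = 135
  M = 116 − 6·82 − 4·92 − 5·135 = -1419
  B = 240 + 4·92 = 608
  P = -58 + 6·82 − 4·(-1419) + 2·608 (−36 from intervention) = 7290
  Z = 114 + 5·82 + 5·7290 = 36974
Change in Z: 36974 − 34154 = 2820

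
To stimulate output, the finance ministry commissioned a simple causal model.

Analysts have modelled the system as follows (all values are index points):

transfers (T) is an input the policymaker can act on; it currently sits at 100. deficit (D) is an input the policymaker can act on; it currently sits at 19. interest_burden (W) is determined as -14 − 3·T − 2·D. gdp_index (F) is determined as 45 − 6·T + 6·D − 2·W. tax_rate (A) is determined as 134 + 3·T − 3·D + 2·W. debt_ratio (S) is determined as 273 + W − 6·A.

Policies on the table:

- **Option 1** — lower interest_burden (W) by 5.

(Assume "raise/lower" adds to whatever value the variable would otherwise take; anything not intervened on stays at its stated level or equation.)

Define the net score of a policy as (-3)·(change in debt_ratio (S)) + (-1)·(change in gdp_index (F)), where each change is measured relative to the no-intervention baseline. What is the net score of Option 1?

-175

Baseline:
  T = 100
  D = 19
  W = -14 − 3·100 − 2·19 = -352
  F = 45 − 6·100 + 6·19 − 2·(-352) = 263
  A = 134 + 3·100 − 3·19 + 2·(-352) = -327
  S = 273 + (-352) − 6·(-327) = 1883
Option 1 (W − 5):
  T = 100
  D = 19
  W = -14 − 3·100 − 2·19 (−5 from intervention) = -357
  F = 45 − 6·100 + 6·19 − 2·(-357) = 273
  A = 134 + 3·100 − 3·19 + 2·(-357) = -337
  S = 273 + (-357) − 6·(-337) = 1938
ΔS = 1938 − 1883 = 55; ΔF = 273 − 263 = 10
Score = (-3)·55 + (-1)·10 = -175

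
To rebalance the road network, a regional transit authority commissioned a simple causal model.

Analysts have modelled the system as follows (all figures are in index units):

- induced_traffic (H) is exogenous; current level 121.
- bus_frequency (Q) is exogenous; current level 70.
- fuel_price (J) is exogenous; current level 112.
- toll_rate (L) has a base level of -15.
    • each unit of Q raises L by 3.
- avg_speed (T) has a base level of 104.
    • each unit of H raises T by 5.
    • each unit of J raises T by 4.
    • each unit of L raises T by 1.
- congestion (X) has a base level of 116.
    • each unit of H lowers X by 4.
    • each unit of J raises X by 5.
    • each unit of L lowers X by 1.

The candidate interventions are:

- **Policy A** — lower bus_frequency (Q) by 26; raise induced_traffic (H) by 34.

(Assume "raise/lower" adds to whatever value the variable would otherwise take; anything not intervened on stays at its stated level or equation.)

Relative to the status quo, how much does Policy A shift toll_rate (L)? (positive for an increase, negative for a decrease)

-78

Baseline:
  Q = 70
  L = -15 + 3·70 = 195
Policy A (Q − 26, H + 34):
  Q = 70 − 26 = 44
  L = -15 + 3·44 = 117
Change in L: 117 − 195 = -78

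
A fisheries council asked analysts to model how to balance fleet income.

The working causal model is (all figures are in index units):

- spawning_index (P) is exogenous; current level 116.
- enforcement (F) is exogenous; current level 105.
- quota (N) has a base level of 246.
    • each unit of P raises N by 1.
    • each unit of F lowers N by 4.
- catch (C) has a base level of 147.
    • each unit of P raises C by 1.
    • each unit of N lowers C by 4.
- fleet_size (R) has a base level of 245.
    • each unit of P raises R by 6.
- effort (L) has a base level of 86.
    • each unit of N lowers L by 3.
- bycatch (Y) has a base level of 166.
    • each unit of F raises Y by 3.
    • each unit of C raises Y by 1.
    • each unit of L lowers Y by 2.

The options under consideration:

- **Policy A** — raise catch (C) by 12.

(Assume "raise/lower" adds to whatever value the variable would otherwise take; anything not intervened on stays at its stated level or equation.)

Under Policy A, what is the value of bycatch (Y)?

Policy A (C + 12):
  P = 116
  F = 105
  N = 246 + 116 − 4·105 = -58
  C = 147 + 116 − 4·(-58) (+12 from intervention) = 507
  L = 86 − 3·(-58) = 260
  Y = 166 + 3·105 + 507 − 2·260 = 468

468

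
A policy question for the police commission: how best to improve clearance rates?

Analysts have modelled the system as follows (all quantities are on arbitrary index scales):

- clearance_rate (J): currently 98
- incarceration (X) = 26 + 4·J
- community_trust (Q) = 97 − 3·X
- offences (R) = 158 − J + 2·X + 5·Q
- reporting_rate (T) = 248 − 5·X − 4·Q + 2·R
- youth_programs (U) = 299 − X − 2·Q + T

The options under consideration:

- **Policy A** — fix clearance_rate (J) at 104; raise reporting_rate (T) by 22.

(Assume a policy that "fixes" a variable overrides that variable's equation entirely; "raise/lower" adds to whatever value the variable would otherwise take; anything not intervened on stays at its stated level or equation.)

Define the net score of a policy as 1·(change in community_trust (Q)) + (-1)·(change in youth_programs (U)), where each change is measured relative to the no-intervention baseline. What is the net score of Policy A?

254

Baseline:
  J = 98
  X = 26 + 4·98 = 418
  Q = 97 − 3·418 = -1157
  R = 158 − 98 + 2·418 + 5·(-1157) = -4889
  T = 248 − 5·418 − 4·(-1157) + 2·(-4889) = -6992
  U = 299 − 418 − 2·(-1157) + (-6992) = -4797
Policy A (J := 104, T + 22):
  J = 104
  X = 26 + 4·104 = 442
  Q = 97 − 3·442 = -1229
  R = 158 − 104 + 2·442 + 5·(-1229) = -5207
  T = 248 − 5·442 − 4·(-1229) + 2·(-5207) (+22 from intervention) = -7438
  U = 299 − 442 − 2·(-1229) + (-7438) = -5123
ΔQ = -1229 − (-1157) = -72; ΔU = -5123 − (-4797) = -326
Score = 1·(-72) + (-1)·(-326) = 254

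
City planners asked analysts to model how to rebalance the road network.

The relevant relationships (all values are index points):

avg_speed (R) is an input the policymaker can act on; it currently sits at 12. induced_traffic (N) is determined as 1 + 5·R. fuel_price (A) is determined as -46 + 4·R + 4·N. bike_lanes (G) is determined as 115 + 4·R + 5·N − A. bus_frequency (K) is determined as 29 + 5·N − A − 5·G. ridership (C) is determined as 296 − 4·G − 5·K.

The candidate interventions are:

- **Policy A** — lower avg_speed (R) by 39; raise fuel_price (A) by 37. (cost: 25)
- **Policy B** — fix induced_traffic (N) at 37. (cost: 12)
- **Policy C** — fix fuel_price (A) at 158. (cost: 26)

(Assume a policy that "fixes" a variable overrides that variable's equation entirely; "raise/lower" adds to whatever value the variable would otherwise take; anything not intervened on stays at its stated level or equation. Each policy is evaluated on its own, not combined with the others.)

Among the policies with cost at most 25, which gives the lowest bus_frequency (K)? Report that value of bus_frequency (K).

-926

Policy A (R − 39, A + 37):
  R = 12 − 39 = -27
  N = 1 + 5·(-27) = -134
  A = -46 + 4·(-27) + 4·(-134) (+37 from intervention) = -653
  G = 115 + 4·(-27) + 5·(-134) − (-653) = -10
  K = 29 + 5·(-134) − (-653) − 5·(-10) = 62
Policy B (N := 37):
  R = 12
  N = 37
  A = -46 + 4·12 + 4·37 = 150
  G = 115 + 4·12 + 5·37 − 150 = 198
  K = 29 + 5·37 − 150 − 5·198 = -926
Comparing — Policy A: K=62, Policy B: K=-926. Lowest is -926 (Policy B).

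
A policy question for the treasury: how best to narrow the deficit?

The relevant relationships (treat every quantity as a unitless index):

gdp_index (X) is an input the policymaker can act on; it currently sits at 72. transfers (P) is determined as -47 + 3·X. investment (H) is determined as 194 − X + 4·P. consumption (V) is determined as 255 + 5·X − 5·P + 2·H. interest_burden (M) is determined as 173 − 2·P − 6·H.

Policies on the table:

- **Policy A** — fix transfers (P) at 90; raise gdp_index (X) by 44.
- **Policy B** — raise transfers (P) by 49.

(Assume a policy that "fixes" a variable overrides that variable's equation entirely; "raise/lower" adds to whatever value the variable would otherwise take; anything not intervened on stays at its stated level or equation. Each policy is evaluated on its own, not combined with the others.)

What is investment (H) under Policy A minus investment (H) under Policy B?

-556

Policy A (P := 90, X + 44):
  X = 72 + 44 = 116
  P = 90
  H = 194 − 116 + 4·90 = 438
Policy B (P + 49):
  X = 72
  P = -47 + 3·72 (+49 from intervention) = 218
  H = 194 − 72 + 4·218 = 994
H: 438 − 994 = -556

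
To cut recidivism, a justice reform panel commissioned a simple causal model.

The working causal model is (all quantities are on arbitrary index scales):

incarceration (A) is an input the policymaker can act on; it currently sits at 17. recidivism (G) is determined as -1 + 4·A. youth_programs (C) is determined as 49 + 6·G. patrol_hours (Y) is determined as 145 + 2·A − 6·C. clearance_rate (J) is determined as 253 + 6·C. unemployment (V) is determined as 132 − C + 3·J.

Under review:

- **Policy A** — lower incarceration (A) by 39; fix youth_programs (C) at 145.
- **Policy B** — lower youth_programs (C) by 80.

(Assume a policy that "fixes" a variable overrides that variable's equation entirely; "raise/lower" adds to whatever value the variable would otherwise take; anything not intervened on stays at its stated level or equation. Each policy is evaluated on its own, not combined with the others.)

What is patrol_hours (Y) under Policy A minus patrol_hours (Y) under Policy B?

Policy A (A − 39, C := 145):
  A = 17 − 39 = -22
  G = -1 + 4·(-22) = -89
  C = 145
  Y = 145 + 2·(-22) − 6·145 = -769
Policy B (C − 80):
  A = 17
  G = -1 + 4·17 = 67
  C = 49 + 6·67 (−80 from intervention) = 371
  Y = 145 + 2·17 − 6·371 = -2047
Y: -769 − (-2047) = 1278

1278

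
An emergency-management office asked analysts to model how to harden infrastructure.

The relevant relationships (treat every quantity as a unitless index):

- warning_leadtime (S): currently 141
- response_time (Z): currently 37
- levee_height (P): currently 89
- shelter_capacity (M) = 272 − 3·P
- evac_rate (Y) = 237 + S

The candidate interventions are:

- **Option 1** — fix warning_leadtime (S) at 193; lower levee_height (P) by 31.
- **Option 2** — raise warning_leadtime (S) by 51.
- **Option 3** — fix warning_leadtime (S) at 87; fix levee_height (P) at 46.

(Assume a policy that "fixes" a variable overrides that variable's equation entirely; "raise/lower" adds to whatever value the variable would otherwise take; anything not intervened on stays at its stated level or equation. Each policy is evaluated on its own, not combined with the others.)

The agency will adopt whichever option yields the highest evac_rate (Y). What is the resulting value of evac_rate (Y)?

430

Option 1 (S := 193, P − 31):
  S = 193
  Y = 237 + 193 = 430
Option 2 (S + 51):
  S = 141 + 51 = 192
  Y = 237 + 192 = 429
Option 3 (S := 87, P := 46):
  S = 87
  Y = 237 + 87 = 324
Comparing — Option 1: Y=430, Option 2: Y=429, Option 3: Y=324. Highest is 430 (Option 1).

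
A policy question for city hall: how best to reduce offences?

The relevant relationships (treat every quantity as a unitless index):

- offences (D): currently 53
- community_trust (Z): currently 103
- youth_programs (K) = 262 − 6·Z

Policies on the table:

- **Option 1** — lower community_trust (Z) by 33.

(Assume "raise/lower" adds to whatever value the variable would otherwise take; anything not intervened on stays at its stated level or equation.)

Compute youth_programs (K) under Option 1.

-158

Option 1 (Z − 33):
  Z = 103 − 33 = 70
  K = 262 − 6·70 = -158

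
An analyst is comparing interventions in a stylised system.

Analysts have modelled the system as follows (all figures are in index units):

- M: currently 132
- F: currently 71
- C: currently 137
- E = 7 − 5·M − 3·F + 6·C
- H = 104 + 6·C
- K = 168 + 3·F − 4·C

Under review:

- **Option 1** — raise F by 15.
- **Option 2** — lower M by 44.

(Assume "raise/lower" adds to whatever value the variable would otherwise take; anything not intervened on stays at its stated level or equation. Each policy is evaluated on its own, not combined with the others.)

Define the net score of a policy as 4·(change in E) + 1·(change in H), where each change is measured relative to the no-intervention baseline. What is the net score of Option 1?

-180

Baseline:
  M = 132
  F = 71
  C = 137
  E = 7 − 5·132 − 3·71 + 6·137 = -44
  H = 104 + 6·137 = 926
Option 1 (F + 15):
  M = 132
  F = 71 + 15 = 86
  C = 137
  E = 7 − 5·132 − 3·86 + 6·137 = -89
  H = 104 + 6·137 = 926
ΔE = -89 − (-44) = -45; ΔH = 926 − 926 = 0
Score = 4·(-45) + 1·0 = -180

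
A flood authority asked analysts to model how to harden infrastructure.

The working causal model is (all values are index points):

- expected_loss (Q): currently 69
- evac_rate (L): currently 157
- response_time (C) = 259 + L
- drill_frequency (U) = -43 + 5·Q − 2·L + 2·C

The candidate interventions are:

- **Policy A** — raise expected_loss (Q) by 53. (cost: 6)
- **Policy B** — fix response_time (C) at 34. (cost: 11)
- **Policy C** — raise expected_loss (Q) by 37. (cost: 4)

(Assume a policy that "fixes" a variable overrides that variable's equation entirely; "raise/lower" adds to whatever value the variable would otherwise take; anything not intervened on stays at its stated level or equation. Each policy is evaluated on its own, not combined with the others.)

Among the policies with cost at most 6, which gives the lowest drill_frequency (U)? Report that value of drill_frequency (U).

1005

Policy A (Q + 53):
  Q = 69 + 53 = 122
  L = 157
  C = 259 + 157 = 416
  U = -43 + 5·122 − 2·157 + 2·416 = 1085
Policy C (Q + 37):
  Q = 69 + 37 = 106
  L = 157
  C = 259 + 157 = 416
  U = -43 + 5·106 − 2·157 + 2·416 = 1005
Comparing — Policy A: U=1085, Policy C: U=1005. Lowest is 1005 (Policy C).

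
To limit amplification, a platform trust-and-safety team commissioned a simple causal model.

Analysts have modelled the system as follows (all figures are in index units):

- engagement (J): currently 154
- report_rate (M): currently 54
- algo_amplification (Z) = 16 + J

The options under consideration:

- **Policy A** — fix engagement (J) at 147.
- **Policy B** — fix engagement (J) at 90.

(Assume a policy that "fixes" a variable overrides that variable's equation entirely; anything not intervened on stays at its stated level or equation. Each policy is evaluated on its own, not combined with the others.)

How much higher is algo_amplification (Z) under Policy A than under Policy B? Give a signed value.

57

Policy A (J := 147):
  J = 147
  Z = 16 + 147 = 163
Policy B (J := 90):
  J = 90
  Z = 16 + 90 = 106
Z: 163 − 106 = 57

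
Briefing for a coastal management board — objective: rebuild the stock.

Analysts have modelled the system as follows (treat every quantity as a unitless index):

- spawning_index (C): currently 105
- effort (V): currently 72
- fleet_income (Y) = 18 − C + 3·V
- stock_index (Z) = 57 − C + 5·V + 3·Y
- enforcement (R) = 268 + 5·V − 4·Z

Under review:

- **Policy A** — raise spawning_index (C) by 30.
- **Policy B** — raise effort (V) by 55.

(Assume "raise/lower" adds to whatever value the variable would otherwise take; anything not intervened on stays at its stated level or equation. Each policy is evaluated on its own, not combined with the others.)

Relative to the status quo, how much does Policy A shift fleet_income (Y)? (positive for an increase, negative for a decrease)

-30

Baseline:
  C = 105
  V = 72
  Y = 18 − 105 + 3·72 = 129
Policy A (C + 30):
  C = 105 + 30 = 135
  V = 72
  Y = 18 − 135 + 3·72 = 99
Change in Y: 99 − 129 = -30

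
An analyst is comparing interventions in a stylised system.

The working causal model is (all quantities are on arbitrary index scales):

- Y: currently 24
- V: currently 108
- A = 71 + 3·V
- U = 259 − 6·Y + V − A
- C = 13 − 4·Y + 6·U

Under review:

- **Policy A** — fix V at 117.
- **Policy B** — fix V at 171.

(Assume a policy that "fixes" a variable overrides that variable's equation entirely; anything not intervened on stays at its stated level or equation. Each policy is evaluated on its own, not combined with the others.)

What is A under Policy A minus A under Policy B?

Policy A (V := 117):
  V = 117
  A = 71 + 3·117 = 422
Policy B (V := 171):
  V = 171
  A = 71 + 3·171 = 584
A: 422 − 584 = -162

-162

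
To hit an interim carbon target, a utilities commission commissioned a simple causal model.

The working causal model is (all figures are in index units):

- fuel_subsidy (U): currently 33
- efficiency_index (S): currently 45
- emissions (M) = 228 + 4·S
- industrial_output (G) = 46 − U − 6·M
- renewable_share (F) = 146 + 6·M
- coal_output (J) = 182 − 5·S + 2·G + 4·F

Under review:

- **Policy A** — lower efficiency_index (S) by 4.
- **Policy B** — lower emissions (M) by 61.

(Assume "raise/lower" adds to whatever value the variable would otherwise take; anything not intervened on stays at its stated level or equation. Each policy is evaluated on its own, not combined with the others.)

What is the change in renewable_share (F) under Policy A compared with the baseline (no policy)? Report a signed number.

Baseline:
  S = 45
  M = 228 + 4·45 = 408
  F = 146 + 6·408 = 2594
Policy A (S − 4):
  S = 45 − 4 = 41
  M = 228 + 4·41 = 392
  F = 146 + 6·392 = 2498
Change in F: 2498 − 2594 = -96

-96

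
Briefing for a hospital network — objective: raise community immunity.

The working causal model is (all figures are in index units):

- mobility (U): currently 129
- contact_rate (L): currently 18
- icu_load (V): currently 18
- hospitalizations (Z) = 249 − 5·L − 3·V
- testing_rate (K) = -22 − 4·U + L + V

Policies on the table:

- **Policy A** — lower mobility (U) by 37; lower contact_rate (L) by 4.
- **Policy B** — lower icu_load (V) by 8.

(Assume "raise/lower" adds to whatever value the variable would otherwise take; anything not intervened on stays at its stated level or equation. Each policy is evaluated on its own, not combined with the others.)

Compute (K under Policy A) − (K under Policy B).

Policy A (U − 37, L − 4):
  U = 129 − 37 = 92
  L = 18 − 4 = 14
  V = 18
  K = -22 − 4·92 + 14 + 18 = -358
Policy B (V − 8):
  U = 129
  L = 18
  V = 18 − 8 = 10
  K = -22 − 4·129 + 18 + 10 = -510
K: -358 − (-510) = 152

152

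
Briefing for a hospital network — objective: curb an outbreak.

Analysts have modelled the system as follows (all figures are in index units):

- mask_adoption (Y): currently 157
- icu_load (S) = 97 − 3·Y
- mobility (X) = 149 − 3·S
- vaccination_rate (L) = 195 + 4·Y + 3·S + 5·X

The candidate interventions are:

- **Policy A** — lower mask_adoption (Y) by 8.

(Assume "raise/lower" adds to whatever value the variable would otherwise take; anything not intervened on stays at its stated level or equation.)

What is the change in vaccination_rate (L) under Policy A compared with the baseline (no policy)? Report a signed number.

Baseline:
  Y = 157
  S = 97 − 3·157 = -374
  X = 149 − 3·(-374) = 1271
  L = 195 + 4·157 + 3·(-374) + 5·1271 = 6056
Policy A (Y − 8):
  Y = 157 − 8 = 149
  S = 97 − 3·149 = -350
  X = 149 − 3·(-350) = 1199
  L = 195 + 4·149 + 3·(-350) + 5·1199 = 5736
Change in L: 5736 − 6056 = -320

-320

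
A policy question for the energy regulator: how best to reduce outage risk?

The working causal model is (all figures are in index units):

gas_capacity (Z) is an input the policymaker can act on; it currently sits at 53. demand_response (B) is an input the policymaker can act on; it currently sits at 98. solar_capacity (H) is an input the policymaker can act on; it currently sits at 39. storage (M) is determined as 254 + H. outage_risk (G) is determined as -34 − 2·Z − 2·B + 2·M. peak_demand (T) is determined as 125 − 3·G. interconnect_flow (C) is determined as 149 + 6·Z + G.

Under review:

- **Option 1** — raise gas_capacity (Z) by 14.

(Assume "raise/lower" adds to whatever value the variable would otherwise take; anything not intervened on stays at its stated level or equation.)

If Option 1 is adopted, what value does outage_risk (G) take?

Option 1 (Z + 14):
  Z = 53 + 14 = 67
  B = 98
  H = 39
  M = 254 + 39 = 293
  G = -34 − 2·67 − 2·98 + 2·293 = 222

222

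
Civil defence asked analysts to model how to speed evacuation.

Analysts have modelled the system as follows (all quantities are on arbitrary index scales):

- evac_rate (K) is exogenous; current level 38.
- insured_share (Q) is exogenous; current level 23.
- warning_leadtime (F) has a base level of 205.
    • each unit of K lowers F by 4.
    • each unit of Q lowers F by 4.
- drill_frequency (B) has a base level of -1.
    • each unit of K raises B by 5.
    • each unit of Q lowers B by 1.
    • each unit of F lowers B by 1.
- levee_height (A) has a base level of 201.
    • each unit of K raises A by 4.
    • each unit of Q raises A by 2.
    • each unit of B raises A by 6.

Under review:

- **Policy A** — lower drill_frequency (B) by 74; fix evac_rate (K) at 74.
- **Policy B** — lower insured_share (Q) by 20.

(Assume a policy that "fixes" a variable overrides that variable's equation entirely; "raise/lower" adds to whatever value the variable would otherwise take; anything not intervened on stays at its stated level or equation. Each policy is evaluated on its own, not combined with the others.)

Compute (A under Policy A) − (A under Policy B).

2044

Policy A (B − 74, K := 74):
  K = 74
  Q = 23
  F = 205 − 4·74 − 4·23 = -183
  B = -1 + 5·74 − 23 − (-183) (−74 from intervention) = 455
  A = 201 + 4·74 + 2·23 + 6·455 = 3273
Policy B (Q − 20):
  K = 38
  Q = 23 − 20 = 3
  F = 205 − 4·38 − 4·3 = 41
  B = -1 + 5·38 − 3 − 41 = 145
  A = 201 + 4·38 + 2·3 + 6·145 = 1229
A: 3273 − 1229 = 2044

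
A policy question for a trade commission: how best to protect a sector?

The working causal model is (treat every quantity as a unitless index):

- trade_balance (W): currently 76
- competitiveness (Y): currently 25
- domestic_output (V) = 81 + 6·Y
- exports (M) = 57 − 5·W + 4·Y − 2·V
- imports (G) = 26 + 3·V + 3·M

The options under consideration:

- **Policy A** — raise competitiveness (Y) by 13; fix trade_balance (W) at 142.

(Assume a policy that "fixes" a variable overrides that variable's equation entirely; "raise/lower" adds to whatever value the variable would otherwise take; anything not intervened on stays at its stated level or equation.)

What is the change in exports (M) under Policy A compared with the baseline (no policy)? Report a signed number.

-434

Baseline:
  W = 76
  Y = 25
  V = 81 + 6·25 = 231
  M = 57 − 5·76 + 4·25 − 2·231 = -685
Policy A (Y + 13, W := 142):
  W = 142
  Y = 25 + 13 = 38
  V = 81 + 6·38 = 309
  M = 57 − 5·142 + 4·38 − 2·309 = -1119
Change in M: -1119 − (-685) = -434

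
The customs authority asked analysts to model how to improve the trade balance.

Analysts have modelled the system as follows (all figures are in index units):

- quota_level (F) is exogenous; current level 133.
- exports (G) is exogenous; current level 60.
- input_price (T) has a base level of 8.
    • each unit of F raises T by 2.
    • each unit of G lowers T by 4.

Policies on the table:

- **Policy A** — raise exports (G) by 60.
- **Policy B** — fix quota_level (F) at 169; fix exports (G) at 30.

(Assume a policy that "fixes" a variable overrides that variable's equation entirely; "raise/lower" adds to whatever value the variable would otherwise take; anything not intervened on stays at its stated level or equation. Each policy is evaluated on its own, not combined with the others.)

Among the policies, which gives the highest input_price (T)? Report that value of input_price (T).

226

Policy A (G + 60):
  F = 133
  G = 60 + 60 = 120
  T = 8 + 2·133 − 4·120 = -206
Policy B (F := 169, G := 30):
  F = 169
  G = 30
  T = 8 + 2·169 − 4·30 = 226
Comparing — Policy A: T=-206, Policy B: T=226. Highest is 226 (Policy B).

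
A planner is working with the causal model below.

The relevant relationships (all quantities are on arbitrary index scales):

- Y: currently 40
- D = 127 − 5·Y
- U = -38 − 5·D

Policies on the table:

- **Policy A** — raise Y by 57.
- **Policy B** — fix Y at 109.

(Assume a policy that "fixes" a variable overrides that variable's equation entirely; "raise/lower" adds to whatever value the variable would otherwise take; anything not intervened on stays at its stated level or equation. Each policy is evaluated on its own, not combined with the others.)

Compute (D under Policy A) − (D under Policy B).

Policy A (Y + 57):
  Y = 40 + 57 = 97
  D = 127 − 5·97 = -358
Policy B (Y := 109):
  Y = 109
  D = 127 − 5·109 = -418
D: -358 − (-418) = 60

60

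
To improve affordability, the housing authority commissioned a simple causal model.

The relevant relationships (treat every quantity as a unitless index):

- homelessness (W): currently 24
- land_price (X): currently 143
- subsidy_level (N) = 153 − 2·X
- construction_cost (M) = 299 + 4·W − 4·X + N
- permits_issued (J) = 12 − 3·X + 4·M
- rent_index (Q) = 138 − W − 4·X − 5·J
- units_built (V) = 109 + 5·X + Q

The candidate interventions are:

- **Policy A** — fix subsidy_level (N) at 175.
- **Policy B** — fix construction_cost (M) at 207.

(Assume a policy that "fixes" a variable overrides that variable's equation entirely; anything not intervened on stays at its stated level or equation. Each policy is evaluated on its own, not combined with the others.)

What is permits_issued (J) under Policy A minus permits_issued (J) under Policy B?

-836

Policy A (N := 175):
  W = 24
  X = 143
  N = 175
  M = 299 + 4·24 − 4·143 + 175 = -2
  J = 12 − 3·143 + 4·(-2) = -425
Policy B (M := 207):
  W = 24
  X = 143
  N = 153 − 2·143 = -133
  M = 207
  J = 12 − 3·143 + 4·207 = 411
J: -425 − 411 = -836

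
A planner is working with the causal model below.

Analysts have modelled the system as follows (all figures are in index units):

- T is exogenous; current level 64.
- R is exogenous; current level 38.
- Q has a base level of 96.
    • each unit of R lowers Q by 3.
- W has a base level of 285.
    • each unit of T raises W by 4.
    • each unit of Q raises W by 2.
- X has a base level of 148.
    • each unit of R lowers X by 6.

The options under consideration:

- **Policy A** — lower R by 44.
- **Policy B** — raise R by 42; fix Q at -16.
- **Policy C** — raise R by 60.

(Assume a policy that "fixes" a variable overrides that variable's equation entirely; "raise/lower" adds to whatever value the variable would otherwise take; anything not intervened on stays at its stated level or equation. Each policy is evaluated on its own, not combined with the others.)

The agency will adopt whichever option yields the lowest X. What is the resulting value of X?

Policy A (R − 44):
  R = 38 − 44 = -6
  X = 148 − 6·(-6) = 184
Policy B (R + 42, Q := -16):
  R = 38 + 42 = 80
  X = 148 − 6·80 = -332
Policy C (R + 60):
  R = 38 + 60 = 98
  X = 148 − 6·98 = -440
Comparing — Policy A: X=184, Policy B: X=-332, Policy C: X=-440. Lowest is -440 (Policy C).

-440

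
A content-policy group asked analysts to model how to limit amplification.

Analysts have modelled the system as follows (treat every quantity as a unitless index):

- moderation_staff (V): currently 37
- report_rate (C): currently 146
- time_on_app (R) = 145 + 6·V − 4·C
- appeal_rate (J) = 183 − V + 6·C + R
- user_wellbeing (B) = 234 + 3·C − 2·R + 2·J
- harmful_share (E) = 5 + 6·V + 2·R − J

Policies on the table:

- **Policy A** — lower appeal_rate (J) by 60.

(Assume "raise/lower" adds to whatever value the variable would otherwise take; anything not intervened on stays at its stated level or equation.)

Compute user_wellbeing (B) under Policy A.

2596

Policy A (J − 60):
  V = 37
  C = 146
  R = 145 + 6·37 − 4·146 = -217
  J = 183 − 37 + 6·146 + (-217) (−60 from intervention) = 745
  B = 234 + 3·146 − 2·(-217) + 2·745 = 2596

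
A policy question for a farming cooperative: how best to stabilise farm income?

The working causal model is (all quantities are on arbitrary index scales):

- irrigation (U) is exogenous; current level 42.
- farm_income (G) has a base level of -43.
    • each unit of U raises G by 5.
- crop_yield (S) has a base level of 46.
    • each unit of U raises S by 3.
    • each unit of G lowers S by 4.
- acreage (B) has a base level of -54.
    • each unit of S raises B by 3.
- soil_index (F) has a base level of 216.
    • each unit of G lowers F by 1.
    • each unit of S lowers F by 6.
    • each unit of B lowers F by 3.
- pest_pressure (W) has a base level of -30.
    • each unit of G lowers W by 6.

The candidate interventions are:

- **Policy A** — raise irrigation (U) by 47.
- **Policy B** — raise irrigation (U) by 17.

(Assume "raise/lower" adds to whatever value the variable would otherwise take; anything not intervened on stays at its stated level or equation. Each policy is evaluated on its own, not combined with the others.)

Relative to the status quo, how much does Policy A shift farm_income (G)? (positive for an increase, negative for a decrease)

235

Baseline:
  U = 42
  G = -43 + 5·42 = 167
Policy A (U + 47):
  U = 42 + 47 = 89
  G = -43 + 5·89 = 402
Change in G: 402 − 167 = 235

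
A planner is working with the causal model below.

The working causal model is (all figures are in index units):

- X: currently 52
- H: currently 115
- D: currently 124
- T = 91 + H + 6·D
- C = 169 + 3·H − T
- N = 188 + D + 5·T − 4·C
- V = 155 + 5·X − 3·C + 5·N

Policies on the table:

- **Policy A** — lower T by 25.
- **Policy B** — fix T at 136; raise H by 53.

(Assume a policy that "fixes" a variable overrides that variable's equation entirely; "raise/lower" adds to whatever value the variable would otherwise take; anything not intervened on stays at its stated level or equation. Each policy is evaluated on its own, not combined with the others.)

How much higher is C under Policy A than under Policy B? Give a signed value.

Policy A (T − 25):
  H = 115
  D = 124
  T = 91 + 115 + 6·124 (−25 from intervention) = 925
  C = 169 + 3·115 − 925 = -411
Policy B (T := 136, H + 53):
  H = 115 + 53 = 168
  D = 124
  T = 136
  C = 169 + 3·168 − 136 = 537
C: -411 − 537 = -948

-948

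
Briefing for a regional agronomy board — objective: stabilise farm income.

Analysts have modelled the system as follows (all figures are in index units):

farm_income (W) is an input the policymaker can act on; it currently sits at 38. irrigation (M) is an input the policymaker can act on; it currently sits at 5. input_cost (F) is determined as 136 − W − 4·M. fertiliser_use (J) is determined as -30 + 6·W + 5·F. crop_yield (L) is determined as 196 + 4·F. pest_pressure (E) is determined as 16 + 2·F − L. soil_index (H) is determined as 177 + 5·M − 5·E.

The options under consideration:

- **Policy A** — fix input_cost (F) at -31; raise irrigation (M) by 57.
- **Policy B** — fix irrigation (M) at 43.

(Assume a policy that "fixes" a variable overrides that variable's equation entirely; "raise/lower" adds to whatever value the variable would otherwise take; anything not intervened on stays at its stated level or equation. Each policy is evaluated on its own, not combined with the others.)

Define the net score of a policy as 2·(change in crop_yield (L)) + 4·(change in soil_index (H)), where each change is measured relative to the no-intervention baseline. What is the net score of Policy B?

Baseline:
  W = 38
  M = 5
  F = 136 − 38 − 4·5 = 78
  L = 196 + 4·78 = 508
  E = 16 + 2·78 − 508 = -336
  H = 177 + 5·5 − 5·(-336) = 1882
Policy B (M := 43):
  W = 38
  M = 43
  F = 136 − 38 − 4·43 = -74
  L = 196 + 4·(-74) = -100
  E = 16 + 2·(-74) − (-100) = -32
  H = 177 + 5·43 − 5·(-32) = 552
ΔL = -100 − 508 = -608; ΔH = 552 − 1882 = -1330
Score = 2·(-608) + 4·(-1330) = -6536

-6536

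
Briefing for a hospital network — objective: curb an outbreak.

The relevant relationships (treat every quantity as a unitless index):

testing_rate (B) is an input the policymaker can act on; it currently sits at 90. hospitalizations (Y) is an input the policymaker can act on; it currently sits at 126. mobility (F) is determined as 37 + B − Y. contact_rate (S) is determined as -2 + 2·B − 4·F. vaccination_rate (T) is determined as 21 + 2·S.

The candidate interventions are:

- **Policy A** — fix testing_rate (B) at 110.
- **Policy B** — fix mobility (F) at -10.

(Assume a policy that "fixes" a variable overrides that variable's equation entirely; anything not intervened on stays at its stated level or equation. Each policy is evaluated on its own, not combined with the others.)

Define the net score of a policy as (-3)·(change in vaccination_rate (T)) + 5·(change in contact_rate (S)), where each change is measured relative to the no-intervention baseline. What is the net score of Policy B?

Baseline:
  B = 90
  Y = 126
  F = 37 + 90 − 126 = 1
  S = -2 + 2·90 − 4·1 = 174
  T = 21 + 2·174 = 369
Policy B (F := -10):
  B = 90
  Y = 126
  F = -10
  S = -2 + 2·90 − 4·(-10) = 218
  T = 21 + 2·218 = 457
ΔT = 457 − 369 = 88; ΔS = 218 − 174 = 44
Score = (-3)·88 + 5·44 = -44

-44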